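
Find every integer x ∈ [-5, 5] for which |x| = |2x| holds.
Holds for: {0}
Fails for: {-5, -4, -3, -2, -1, 1, 2, 3, 4, 5}

Answer: {0}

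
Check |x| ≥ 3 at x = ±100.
x = 100: LHS = |100| = 100; 100 ≥ 3 — holds
x = -100: LHS = |-100| = 100; 100 ≥ 3 — holds

Answer: Yes, holds for both x = 100 and x = -100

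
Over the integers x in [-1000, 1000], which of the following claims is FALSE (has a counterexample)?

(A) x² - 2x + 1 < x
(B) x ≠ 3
(A) x = 0: LHS = 0² - 2·0 + 1 = 1; 1 < 0 — FAILS
(B) x = 3: 3 ≠ 3 — FAILS

Answer: Both A and B are false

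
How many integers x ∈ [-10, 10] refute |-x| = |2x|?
Counterexamples in [-10, 10]: {-10, -9, -8, -7, -6, -5, -4, -3, -2, -1, 1, 2, 3, 4, 5, 6, 7, 8, 9, 10}.

Counting them gives 20 values.

Answer: 20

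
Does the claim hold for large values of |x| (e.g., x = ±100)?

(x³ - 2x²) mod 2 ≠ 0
x = 100: LHS = (100³ - 2·100²) mod 2 = 980000 mod 2 = 0; 0 ≠ 0 — FAILS
x = -100: LHS = ((-100)³ - 2·(-100)²) mod 2 = (-1020000) mod 2 = 0; 0 ≠ 0 — FAILS

Answer: No, fails for both x = 100 and x = -100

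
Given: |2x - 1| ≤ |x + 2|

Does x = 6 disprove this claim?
Substitute x = 6 into the relation:
x = 6: LHS = |2·6 - 1| = |11| = 11, RHS = |6 + 2| = |8| = 8; 11 ≤ 8 — FAILS

Since the claim fails at x = 6, this value is a counterexample.

Answer: Yes, x = 6 is a counterexample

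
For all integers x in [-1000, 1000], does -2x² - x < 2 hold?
Over all integers in [-1000, 1000], LHS − RHS is largest at x = 0, where it equals -2:
x = 0: LHS = -2·0² - 0 = 0; 0 < 2 — holds
At the ends of the range:
x = -1000: LHS = -2·(-1000)² - (-1000) = -1999000; -1999000 < 2 — holds
x = 1000: LHS = -2·1000² - 1000 = -2001000; -2001000 < 2 — holds
Hence LHS − RHS is never zero or positive, i.e. LHS < RHS throughout, so the relation holds for every integer in [-1000, 1000].

No counterexample exists.

Answer: True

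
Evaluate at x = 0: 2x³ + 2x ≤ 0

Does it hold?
x = 0: LHS = 2·0³ + 2·0 = 0; 0 ≤ 0 — holds

The relation is satisfied at x = 0.

Answer: Yes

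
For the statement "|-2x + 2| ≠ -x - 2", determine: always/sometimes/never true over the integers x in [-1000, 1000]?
Over all integers in [-1000, 1000], LHS − RHS is always positive; it is smallest at x = 1, where it equals 3:
x = 1: LHS = |-2·1 + 2| = |0| = 0, RHS = -1 - 2 = -3; 0 ≠ -3 — holds
At the ends of the range:
x = -1000: LHS = |-2·(-1000) + 2| = |2002| = 2002, RHS = -(-1000) - 2 = 998; 2002 ≠ 998 — holds
x = 1000: LHS = |-2·1000 + 2| = |-1998| = 1998, RHS = -1000 - 2 = -1002; 1998 ≠ -1002 — holds
Hence LHS − RHS is never 0, i.e. the two sides are never equal, so the relation holds for every integer in [-1000, 1000].

No counterexample exists.

Answer: Always true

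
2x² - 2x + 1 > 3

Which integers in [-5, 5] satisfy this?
Holds for: {-5, -4, -3, -2, -1, 2, 3, 4, 5}
Fails for: {0, 1}

Answer: {-5, -4, -3, -2, -1, 2, 3, 4, 5}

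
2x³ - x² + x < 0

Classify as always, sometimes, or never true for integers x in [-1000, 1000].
Holds at x = -1: LHS = 2·(-1)³ - (-1)² + (-1) = -4; -4 < 0 — holds
Fails at x = 0: LHS = 2·0³ - 0² + 0 = 0; 0 < 0 — FAILS
It is satisfied by some integers in the range but not all.

Answer: Sometimes true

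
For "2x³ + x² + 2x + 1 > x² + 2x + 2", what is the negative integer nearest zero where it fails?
Testing negative integers from -1 downward:
x = -1: LHS = 2·(-1)³ + (-1)² + 2·(-1) + 1 = -2, RHS = (-1)² + 2·(-1) + 2 = 1; -2 > 1 — FAILS  ← closest negative counterexample to 0

Answer: x = -1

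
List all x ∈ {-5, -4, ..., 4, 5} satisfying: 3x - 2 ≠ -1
Track d = LHS − RHS over the integers in [-5, 5]. Equality would need d = 0, but d changes sign only between consecutive integers, jumping over 0:
x = 0: LHS = 3·0 - 2 = -2; -2 ≠ -1 — holds  (d = -1)
x = 1: LHS = 3·1 - 2 = 1; 1 ≠ -1 — holds  (d = 2)
Away from these crossings d keeps a constant sign, and checking every integer in [-5, 5] confirms d ≠ 0 throughout. Hence the two sides are never equal, so the relation holds for every integer in [-5, 5].

Answer: All integers in [-5, 5]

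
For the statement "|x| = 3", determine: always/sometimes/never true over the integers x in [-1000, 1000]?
Holds at x = 3: LHS = |3| = 3; 3 = 3 — holds
Fails at x = 0: LHS = |0| = 0; 0 = 3 — FAILS
It is satisfied by some integers in the range but not all.

Answer: Sometimes true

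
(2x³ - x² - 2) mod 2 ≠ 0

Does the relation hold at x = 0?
x = 0: LHS = (2·0³ - 0² - 2) mod 2 = (-2) mod 2 = 0; 0 ≠ 0 — FAILS

The relation fails at x = 0, so x = 0 is a counterexample.

Answer: No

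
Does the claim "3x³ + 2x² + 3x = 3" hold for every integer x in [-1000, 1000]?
The claim fails at x = 0:
x = 0: LHS = 3·0³ + 2·0² + 3·0 = 0; 0 = 3 — FAILS

Because a single integer refutes it, the statement is false.

Answer: False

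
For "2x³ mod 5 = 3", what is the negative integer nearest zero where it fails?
Testing negative integers from -1 downward:
x = -1: LHS = (2·(-1)³) mod 5 = (-2) mod 5 = 3; 3 = 3 — holds
x = -2: LHS = (2·(-2)³) mod 5 = (-16) mod 5 = 4; 4 = 3 — FAILS  ← closest negative counterexample to 0

Answer: x = -2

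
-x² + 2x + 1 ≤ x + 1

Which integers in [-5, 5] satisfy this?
Over all integers in [-5, 5], LHS − RHS is largest at x = 0, where it equals 0:
x = 0: LHS = -0² + 2·0 + 1 = 1, RHS = 0 + 1 = 1; 1 ≤ 1 — holds
At the ends of the range:
x = -5: LHS = -(-5)² + 2·(-5) + 1 = -34, RHS = (-5) + 1 = -4; -34 ≤ -4 — holds
x = 5: LHS = -5² + 2·5 + 1 = -14, RHS = 5 + 1 = 6; -14 ≤ 6 — holds
Hence LHS − RHS is never positive, i.e. LHS ≤ RHS throughout, so the relation holds for every integer in [-5, 5].

Answer: All integers in [-5, 5]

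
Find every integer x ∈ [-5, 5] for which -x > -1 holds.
Holds for: {-5, -4, -3, -2, -1, 0}
Fails for: {1, 2, 3, 4, 5}

Answer: {-5, -4, -3, -2, -1, 0}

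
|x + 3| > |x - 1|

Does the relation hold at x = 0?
x = 0: LHS = |0 + 3| = |3| = 3, RHS = |0 - 1| = |-1| = 1; 3 > 1 — holds

The relation is satisfied at x = 0.

Answer: Yes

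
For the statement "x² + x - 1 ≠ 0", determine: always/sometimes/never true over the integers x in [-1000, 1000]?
Track d = LHS − RHS over the integers in [-1000, 1000]. Equality would need d = 0, but d changes sign only between consecutive integers, jumping over 0:
x = -2: LHS = (-2)² + (-2) - 1 = 1; 1 ≠ 0 — holds  (d = 1)
x = -1: LHS = (-1)² + (-1) - 1 = -1; -1 ≠ 0 — holds  (d = -1)
x = 0: LHS = 0² + 0 - 1 = -1; -1 ≠ 0 — holds  (d = -1)
x = 1: LHS = 1² + 1 - 1 = 1; 1 ≠ 0 — holds  (d = 1)
Away from these crossings d keeps a constant sign, and checking every integer in [-1000, 1000] confirms d ≠ 0 throughout. Hence the two sides are never equal, so the relation holds for every integer in [-1000, 1000].

No counterexample exists.

Answer: Always true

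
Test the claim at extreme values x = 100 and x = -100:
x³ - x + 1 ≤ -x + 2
x = 100: LHS = 100³ - 100 + 1 = 999901, RHS = -100 + 2 = -98; 999901 ≤ -98 — FAILS
x = -100: LHS = (-100)³ - (-100) + 1 = -999899, RHS = -(-100) + 2 = 102; -999899 ≤ 102 — holds

Answer: Partially: fails for x = 100, holds for x = -100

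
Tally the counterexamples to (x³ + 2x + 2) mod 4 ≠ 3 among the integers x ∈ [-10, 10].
Counterexamples in [-10, 10]: {-9, -5, -1, 3, 7}.

Counting them gives 5 values.

Answer: 5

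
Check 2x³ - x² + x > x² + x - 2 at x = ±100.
x = 100: LHS = 2·100³ - 100² + 100 = 1990100, RHS = 100² + 100 - 2 = 10098; 1990100 > 10098 — holds
x = -100: LHS = 2·(-100)³ - (-100)² + (-100) = -2010100, RHS = (-100)² + (-100) - 2 = 9898; -2010100 > 9898 — FAILS

Answer: Partially: holds for x = 100, fails for x = -100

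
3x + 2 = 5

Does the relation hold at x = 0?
x = 0: LHS = 3·0 + 2 = 2; 2 = 5 — FAILS

The relation fails at x = 0, so x = 0 is a counterexample.

Answer: No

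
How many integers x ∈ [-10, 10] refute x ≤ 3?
Counterexamples in [-10, 10]: {4, 5, 6, 7, 8, 9, 10}.

Counting them gives 7 values.

Answer: 7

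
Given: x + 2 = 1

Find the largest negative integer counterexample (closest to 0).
Testing negative integers from -1 downward:
x = -1: LHS = (-1) + 2 = 1; 1 = 1 — holds
x = -2: LHS = (-2) + 2 = 0; 0 = 1 — FAILS  ← closest negative counterexample to 0

Answer: x = -2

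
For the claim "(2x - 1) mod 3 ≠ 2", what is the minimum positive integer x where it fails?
Testing positive integers:
x = 1: LHS = (2·1 - 1) mod 3 = 1 mod 3 = 1; 1 ≠ 2 — holds
x = 2: LHS = (2·2 - 1) mod 3 = 3 mod 3 = 0; 0 ≠ 2 — holds
x = 3: LHS = (2·3 - 1) mod 3 = 5 mod 3 = 2; 2 ≠ 2 — FAILS  ← smallest positive counterexample

Answer: x = 3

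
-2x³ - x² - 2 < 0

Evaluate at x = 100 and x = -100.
x = 100: LHS = -2·100³ - 100² - 2 = -2010002; -2010002 < 0 — holds
x = -100: LHS = -2·(-100)³ - (-100)² - 2 = 1989998; 1989998 < 0 — FAILS

Answer: Partially: holds for x = 100, fails for x = -100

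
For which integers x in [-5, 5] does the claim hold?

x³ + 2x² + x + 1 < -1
Holds for: {-5, -4, -3}
Fails for: {-2, -1, 0, 1, 2, 3, 4, 5}

Answer: {-5, -4, -3}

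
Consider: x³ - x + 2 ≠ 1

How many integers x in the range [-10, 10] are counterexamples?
Track d = LHS − RHS over the integers in [-10, 10]. Equality would need d = 0, but d changes sign only between consecutive integers, jumping over 0:
x = -2: LHS = (-2)³ - (-2) + 2 = -4; -4 ≠ 1 — holds  (d = -5)
x = -1: LHS = (-1)³ - (-1) + 2 = 2; 2 ≠ 1 — holds  (d = 1)
Away from these crossings d keeps a constant sign, and checking every integer in [-10, 10] confirms d ≠ 0 throughout. Hence the two sides are never equal, so the relation holds for every integer in [-10, 10].

No counterexample appears in that range.

Answer: 0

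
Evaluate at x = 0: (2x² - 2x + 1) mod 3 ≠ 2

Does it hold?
x = 0: LHS = (2·0² - 2·0 + 1) mod 3 = 1 mod 3 = 1; 1 ≠ 2 — holds

The relation is satisfied at x = 0.

Answer: Yes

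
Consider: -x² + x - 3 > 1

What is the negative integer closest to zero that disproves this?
Testing negative integers from -1 downward:
x = -1: LHS = -(-1)² + (-1) - 3 = -5; -5 > 1 — FAILS  ← closest negative counterexample to 0

Answer: x = -1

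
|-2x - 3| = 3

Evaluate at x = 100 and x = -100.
x = 100: LHS = |-2·100 - 3| = |-203| = 203; 203 = 3 — FAILS
x = -100: LHS = |-2·(-100) - 3| = |197| = 197; 197 = 3 — FAILS

Answer: No, fails for both x = 100 and x = -100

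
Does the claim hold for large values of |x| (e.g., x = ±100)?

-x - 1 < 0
x = 100: LHS = -100 - 1 = -101; -101 < 0 — holds
x = -100: LHS = -(-100) - 1 = 99; 99 < 0 — FAILS

Answer: Partially: holds for x = 100, fails for x = -100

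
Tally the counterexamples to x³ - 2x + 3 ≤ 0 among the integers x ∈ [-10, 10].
Counterexamples in [-10, 10]: {-1, 0, 1, 2, 3, 4, 5, 6, 7, 8, 9, 10}.

Counting them gives 12 values.

Answer: 12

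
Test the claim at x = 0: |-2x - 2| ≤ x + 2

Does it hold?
x = 0: LHS = |-2·0 - 2| = |-2| = 2, RHS = 0 + 2 = 2; 2 ≤ 2 — holds

The relation is satisfied at x = 0.

Answer: Yes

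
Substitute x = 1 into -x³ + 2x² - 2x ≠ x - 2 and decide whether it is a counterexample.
Substitute x = 1 into the relation:
x = 1: LHS = -1³ + 2·1² - 2·1 = -1, RHS = 1 - 2 = -1; -1 ≠ -1 — FAILS

Since the claim fails at x = 1, this value is a counterexample.

Answer: Yes, x = 1 is a counterexample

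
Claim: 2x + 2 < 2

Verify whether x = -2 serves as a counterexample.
Substitute x = -2 into the relation:
x = -2: LHS = 2·(-2) + 2 = -2; -2 < 2 — holds

The claim holds here, so x = -2 is not a counterexample. (A counterexample exists elsewhere, e.g. x = 0.)

Answer: No, x = -2 is not a counterexample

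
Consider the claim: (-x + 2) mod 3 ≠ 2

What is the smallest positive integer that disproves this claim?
Testing positive integers:
x = 1: LHS = (-1 + 2) mod 3 = 1 mod 3 = 1; 1 ≠ 2 — holds
x = 2: LHS = (-2 + 2) mod 3 = 0 mod 3 = 0; 0 ≠ 2 — holds
x = 3: LHS = (-3 + 2) mod 3 = (-1) mod 3 = 2; 2 ≠ 2 — FAILS  ← smallest positive counterexample

Answer: x = 3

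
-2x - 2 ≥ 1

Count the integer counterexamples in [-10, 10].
Counterexamples in [-10, 10]: {-1, 0, 1, 2, 3, 4, 5, 6, 7, 8, 9, 10}.

Counting them gives 12 values.

Answer: 12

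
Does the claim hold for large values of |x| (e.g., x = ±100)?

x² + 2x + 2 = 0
x = 100: LHS = 100² + 2·100 + 2 = 10202; 10202 = 0 — FAILS
x = -100: LHS = (-100)² + 2·(-100) + 2 = 9802; 9802 = 0 — FAILS

Answer: No, fails for both x = 100 and x = -100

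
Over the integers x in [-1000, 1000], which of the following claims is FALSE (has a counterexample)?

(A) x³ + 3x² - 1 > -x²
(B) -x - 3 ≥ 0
(A) x = 0: LHS = 0³ + 3·0² - 1 = -1, RHS = -0² = 0; -1 > 0 — FAILS
(B) x = 0: LHS = -0 - 3 = -3; -3 ≥ 0 — FAILS

Answer: Both A and B are false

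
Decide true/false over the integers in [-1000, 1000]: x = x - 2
The claim fails at x = 0:
x = 0: RHS = 0 - 2 = -2; 0 = -2 — FAILS

Because a single integer refutes it, the statement is false.

Answer: False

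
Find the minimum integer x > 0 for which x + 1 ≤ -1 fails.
Testing positive integers:
x = 1: LHS = 1 + 1 = 2; 2 ≤ -1 — FAILS  ← smallest positive counterexample

Answer: x = 1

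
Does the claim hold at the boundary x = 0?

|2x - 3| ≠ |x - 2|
x = 0: LHS = |2·0 - 3| = |-3| = 3, RHS = |0 - 2| = |-2| = 2; 3 ≠ 2 — holds

The relation is satisfied at x = 0.

Answer: Yes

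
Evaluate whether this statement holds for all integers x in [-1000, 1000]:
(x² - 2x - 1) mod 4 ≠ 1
For a polynomial with integer coefficients, its value mod 4 depends only on x mod 4, so it suffices to check one representative of each residue class, x = 0, 1, 2, 3:
x = 0: LHS = (0² - 2·0 - 1) mod 4 = (-1) mod 4 = 3; 3 ≠ 1 — holds
x = 1: LHS = (1² - 2·1 - 1) mod 4 = (-2) mod 4 = 2; 2 ≠ 1 — holds
x = 2: LHS = (2² - 2·2 - 1) mod 4 = (-1) mod 4 = 3; 3 ≠ 1 — holds
x = 3: LHS = (3² - 2·3 - 1) mod 4 = 2 mod 4 = 2; 2 ≠ 1 — holds
The relation holds in every residue class, so the relation holds for every integer in [-1000, 1000].

No counterexample exists.

Answer: True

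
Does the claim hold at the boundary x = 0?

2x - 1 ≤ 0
x = 0: LHS = 2·0 - 1 = -1; -1 ≤ 0 — holds

The relation is satisfied at x = 0.

Answer: Yes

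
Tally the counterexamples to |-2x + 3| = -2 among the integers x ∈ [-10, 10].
Counterexamples in [-10, 10]: {-10, -9, -8, -7, -6, -5, -4, -3, -2, -1, 0, 1, 2, 3, 4, 5, 6, 7, 8, 9, 10}.

Counting them gives 21 values.

Answer: 21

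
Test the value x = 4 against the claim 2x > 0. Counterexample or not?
Substitute x = 4 into the relation:
x = 4: LHS = 2·4 = 8; 8 > 0 — holds

The claim holds here, so x = 4 is not a counterexample. (A counterexample exists elsewhere, e.g. x = 0.)

Answer: No, x = 4 is not a counterexample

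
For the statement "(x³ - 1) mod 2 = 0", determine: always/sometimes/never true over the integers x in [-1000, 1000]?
Holds at x = 1: LHS = (1³ - 1) mod 2 = 0 mod 2 = 0; 0 = 0 — holds
Fails at x = 0: LHS = (0³ - 1) mod 2 = (-1) mod 2 = 1; 1 = 0 — FAILS
It is satisfied by some integers in the range but not all.

Answer: Sometimes true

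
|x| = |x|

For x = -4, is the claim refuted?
Substitute x = -4 into the relation:
x = -4: LHS = |-4| = 4, RHS = |-4| = 4; 4 = 4 — holds

The relation holds at x = -4, so it is not a counterexample.

Answer: No, x = -4 is not a counterexample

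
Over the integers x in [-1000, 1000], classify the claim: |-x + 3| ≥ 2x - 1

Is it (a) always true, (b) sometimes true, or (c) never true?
Holds at x = 0: LHS = |-0 + 3| = |3| = 3, RHS = 2·0 - 1 = -1; 3 ≥ -1 — holds
Fails at x = 2: LHS = |-2 + 3| = |1| = 1, RHS = 2·2 - 1 = 3; 1 ≥ 3 — FAILS
It is satisfied by some integers in the range but not all.

Answer: Sometimes true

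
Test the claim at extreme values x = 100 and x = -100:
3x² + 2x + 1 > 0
x = 100: LHS = 3·100² + 2·100 + 1 = 30201; 30201 > 0 — holds
x = -100: LHS = 3·(-100)² + 2·(-100) + 1 = 29801; 29801 > 0 — holds

Answer: Yes, holds for both x = 100 and x = -100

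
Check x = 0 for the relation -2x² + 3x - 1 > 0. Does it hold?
x = 0: LHS = -2·0² + 3·0 - 1 = -1; -1 > 0 — FAILS

The relation fails at x = 0, so x = 0 is a counterexample.

Answer: No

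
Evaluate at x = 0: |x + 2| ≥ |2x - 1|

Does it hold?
x = 0: LHS = |0 + 2| = |2| = 2, RHS = |2·0 - 1| = |-1| = 1; 2 ≥ 1 — holds

The relation is satisfied at x = 0.

Answer: Yes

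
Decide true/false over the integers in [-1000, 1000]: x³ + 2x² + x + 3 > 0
The claim fails at x = -3:
x = -3: LHS = (-3)³ + 2·(-3)² + (-3) + 3 = -9; -9 > 0 — FAILS

Because a single integer refutes it, the statement is false.

Answer: False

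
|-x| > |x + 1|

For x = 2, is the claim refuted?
Substitute x = 2 into the relation:
x = 2: LHS = |-2| = 2, RHS = |2 + 1| = |3| = 3; 2 > 3 — FAILS

Since the claim fails at x = 2, this value is a counterexample.

Answer: Yes, x = 2 is a counterexample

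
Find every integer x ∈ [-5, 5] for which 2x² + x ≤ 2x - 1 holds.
Over all integers in [-5, 5], LHS − RHS is smallest at x = 0, where it equals 1:
x = 0: LHS = 2·0² + 0 = 0, RHS = 2·0 - 1 = -1; 0 ≤ -1 — FAILS
At the ends of the range:
x = -5: LHS = 2·(-5)² + (-5) = 45, RHS = 2·(-5) - 1 = -11; 45 ≤ -11 — FAILS
x = 5: LHS = 2·5² + 5 = 55, RHS = 2·5 - 1 = 9; 55 ≤ 9 — FAILS
Hence LHS − RHS is never zero or negative, i.e. LHS > RHS throughout, so the claimed relation (≤) fails for every integer in [-5, 5].

Answer: None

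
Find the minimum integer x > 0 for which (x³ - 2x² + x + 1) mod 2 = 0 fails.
Testing positive integers:
x = 1: LHS = (1³ - 2·1² + 1 + 1) mod 2 = 1 mod 2 = 1; 1 = 0 — FAILS  ← smallest positive counterexample

Answer: x = 1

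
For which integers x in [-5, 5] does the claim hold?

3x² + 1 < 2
Holds for: {0}
Fails for: {-5, -4, -3, -2, -1, 1, 2, 3, 4, 5}

Answer: {0}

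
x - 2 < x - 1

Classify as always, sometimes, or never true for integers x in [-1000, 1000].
Over all integers in [-1000, 1000], LHS − RHS is largest at x = 0, where it equals -1:
x = 0: LHS = 0 - 2 = -2, RHS = 0 - 1 = -1; -2 < -1 — holds
At the ends of the range:
x = -1000: LHS = (-1000) - 2 = -1002, RHS = (-1000) - 1 = -1001; -1002 < -1001 — holds
x = 1000: LHS = 1000 - 2 = 998, RHS = 1000 - 1 = 999; 998 < 999 — holds
Hence LHS − RHS is never zero or positive, i.e. LHS < RHS throughout, so the relation holds for every integer in [-1000, 1000].

No counterexample exists.

Answer: Always true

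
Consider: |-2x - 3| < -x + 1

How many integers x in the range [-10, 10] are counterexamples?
Counterexamples in [-10, 10]: {-10, -9, -8, -7, -6, -5, -4, 0, 1, 2, 3, 4, 5, 6, 7, 8, 9, 10}.

Counting them gives 18 values.

Answer: 18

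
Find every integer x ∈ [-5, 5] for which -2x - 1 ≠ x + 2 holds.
Holds for: {-5, -4, -3, -2, 0, 1, 2, 3, 4, 5}
Fails for: {-1}

Answer: {-5, -4, -3, -2, 0, 1, 2, 3, 4, 5}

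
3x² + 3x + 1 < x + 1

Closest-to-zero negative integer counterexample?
Testing negative integers from -1 downward:
x = -1: LHS = 3·(-1)² + 3·(-1) + 1 = 1, RHS = (-1) + 1 = 0; 1 < 0 — FAILS  ← closest negative counterexample to 0

Answer: x = -1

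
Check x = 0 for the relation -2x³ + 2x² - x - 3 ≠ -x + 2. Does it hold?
x = 0: LHS = -2·0³ + 2·0² - 0 - 3 = -3, RHS = -0 + 2 = 2; -3 ≠ 2 — holds

The relation is satisfied at x = 0.

Answer: Yes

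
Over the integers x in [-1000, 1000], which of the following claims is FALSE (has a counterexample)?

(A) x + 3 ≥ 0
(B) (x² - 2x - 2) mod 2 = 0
(A) x = -4: LHS = (-4) + 3 = -1; -1 ≥ 0 — FAILS
(B) x = 1: LHS = (1² - 2·1 - 2) mod 2 = (-3) mod 2 = 1; 1 = 0 — FAILS

Answer: Both A and B are false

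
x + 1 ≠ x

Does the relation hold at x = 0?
x = 0: LHS = 0 + 1 = 1; 1 ≠ 0 — holds

The relation is satisfied at x = 0.

Answer: Yes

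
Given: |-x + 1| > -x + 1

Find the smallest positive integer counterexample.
Testing positive integers:
x = 1: LHS = |-1 + 1| = |0| = 0, RHS = -1 + 1 = 0; 0 > 0 — FAILS  ← smallest positive counterexample

Answer: x = 1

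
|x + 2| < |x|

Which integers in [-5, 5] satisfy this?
Holds for: {-5, -4, -3, -2}
Fails for: {-1, 0, 1, 2, 3, 4, 5}

Answer: {-5, -4, -3, -2}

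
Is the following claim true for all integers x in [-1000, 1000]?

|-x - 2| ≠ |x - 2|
The claim fails at x = 0:
x = 0: LHS = |-0 - 2| = |-2| = 2, RHS = |0 - 2| = |-2| = 2; 2 ≠ 2 — FAILS

Because a single integer refutes it, the statement is false.

Answer: False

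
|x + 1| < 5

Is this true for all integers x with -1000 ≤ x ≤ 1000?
The claim fails at x = 4:
x = 4: LHS = |4 + 1| = |5| = 5; 5 < 5 — FAILS

Because a single integer refutes it, the statement is false.

Answer: False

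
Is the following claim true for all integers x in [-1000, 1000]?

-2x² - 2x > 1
The claim fails at x = 0:
x = 0: LHS = -2·0² - 2·0 = 0; 0 > 1 — FAILS

Because a single integer refutes it, the statement is false.

Answer: False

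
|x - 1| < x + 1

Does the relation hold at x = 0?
x = 0: LHS = |0 - 1| = |-1| = 1, RHS = 0 + 1 = 1; 1 < 1 — FAILS

The relation fails at x = 0, so x = 0 is a counterexample.

Answer: No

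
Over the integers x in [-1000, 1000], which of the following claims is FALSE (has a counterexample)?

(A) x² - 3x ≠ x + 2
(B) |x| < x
(A) Track d = LHS − RHS over the integers in [-1000, 1000]. Equality would need d = 0, but d changes sign only between consecutive integers, jumping over 0:
x = -1: LHS = (-1)² - 3·(-1) = 4, RHS = (-1) + 2 = 1; 4 ≠ 1 — holds  (d = 3)
x = 0: LHS = 0² - 3·0 = 0, RHS = 0 + 2 = 2; 0 ≠ 2 — holds  (d = -2)
x = 4: LHS = 4² - 3·4 = 4, RHS = 4 + 2 = 6; 4 ≠ 6 — holds  (d = -2)
x = 5: LHS = 5² - 3·5 = 10, RHS = 5 + 2 = 7; 10 ≠ 7 — holds  (d = 3)
Away from these crossings d keeps a constant sign, and checking every integer in [-1000, 1000] confirms d ≠ 0 throughout. Hence the two sides are never equal, so the relation holds for every integer in [-1000, 1000].

(B) x = 0: LHS = |0| = 0; 0 < 0 — FAILS

Only (B) has a counterexample.

Answer: B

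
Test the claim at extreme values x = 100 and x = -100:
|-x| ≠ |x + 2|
x = 100: LHS = |-100| = 100, RHS = |100 + 2| = |102| = 102; 100 ≠ 102 — holds
x = -100: LHS = |-(-100)| = |100| = 100, RHS = |(-100) + 2| = |-98| = 98; 100 ≠ 98 — holds

Answer: Yes, holds for both x = 100 and x = -100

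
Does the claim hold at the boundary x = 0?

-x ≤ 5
x = 0: LHS = -0 = 0; 0 ≤ 5 — holds

The relation is satisfied at x = 0.

Answer: Yes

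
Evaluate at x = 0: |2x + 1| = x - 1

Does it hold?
x = 0: LHS = |2·0 + 1| = |1| = 1, RHS = 0 - 1 = -1; 1 = -1 — FAILS

The relation fails at x = 0, so x = 0 is a counterexample.

Answer: No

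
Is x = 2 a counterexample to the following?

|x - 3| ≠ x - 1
Substitute x = 2 into the relation:
x = 2: LHS = |2 - 3| = |-1| = 1, RHS = 2 - 1 = 1; 1 ≠ 1 — FAILS

Since the claim fails at x = 2, this value is a counterexample.

Answer: Yes, x = 2 is a counterexample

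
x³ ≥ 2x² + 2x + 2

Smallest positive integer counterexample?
Testing positive integers:
x = 1: LHS = 1³ = 1, RHS = 2·1² + 2·1 + 2 = 6; 1 ≥ 6 — FAILS  ← smallest positive counterexample

Answer: x = 1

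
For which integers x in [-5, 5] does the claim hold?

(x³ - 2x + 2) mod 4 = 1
Holds for: {-3, 1, 5}
Fails for: {-5, -4, -2, -1, 0, 2, 3, 4}

Answer: {-3, 1, 5}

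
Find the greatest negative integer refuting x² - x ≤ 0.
Testing negative integers from -1 downward:
x = -1: LHS = (-1)² - (-1) = 2; 2 ≤ 0 — FAILS  ← closest negative counterexample to 0

Answer: x = -1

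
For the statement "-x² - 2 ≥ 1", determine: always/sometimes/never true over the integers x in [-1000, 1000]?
Over all integers in [-1000, 1000], LHS − RHS is largest at x = 0, where it equals -3:
x = 0: LHS = -0² - 2 = -2; -2 ≥ 1 — FAILS
At the ends of the range:
x = -1000: LHS = -(-1000)² - 2 = -1000002; -1000002 ≥ 1 — FAILS
x = 1000: LHS = -1000² - 2 = -1000002; -1000002 ≥ 1 — FAILS
Hence LHS − RHS is never zero or positive, i.e. LHS < RHS throughout, so the claimed relation (≥) fails for every integer in [-1000, 1000].

No integer in the range satisfies it.

Answer: Never true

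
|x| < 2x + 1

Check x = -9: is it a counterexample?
Substitute x = -9 into the relation:
x = -9: LHS = |-9| = 9, RHS = 2·(-9) + 1 = -17; 9 < -17 — FAILS

Since the claim fails at x = -9, this value is a counterexample.

Answer: Yes, x = -9 is a counterexample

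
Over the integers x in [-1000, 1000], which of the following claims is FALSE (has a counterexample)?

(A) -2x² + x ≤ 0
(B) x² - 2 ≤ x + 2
(A) Over all integers in [-1000, 1000], LHS − RHS is largest at x = 0, where it equals 0:
x = 0: LHS = -2·0² + 0 = 0; 0 ≤ 0 — holds
At the ends of the range:
x = -1000: LHS = -2·(-1000)² + (-1000) = -2001000; -2001000 ≤ 0 — holds
x = 1000: LHS = -2·1000² + 1000 = -1999000; -1999000 ≤ 0 — holds
Hence LHS − RHS is never positive, i.e. LHS ≤ RHS throughout, so the relation holds for every integer in [-1000, 1000].

(B) x = -2: LHS = (-2)² - 2 = 2, RHS = (-2) + 2 = 0; 2 ≤ 0 — FAILS

Only (B) has a counterexample.

Answer: B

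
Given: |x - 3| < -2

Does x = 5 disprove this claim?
Substitute x = 5 into the relation:
x = 5: LHS = |5 - 3| = |2| = 2; 2 < -2 — FAILS

Since the claim fails at x = 5, this value is a counterexample.

Answer: Yes, x = 5 is a counterexample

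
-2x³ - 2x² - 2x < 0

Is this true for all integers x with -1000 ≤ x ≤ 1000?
The claim fails at x = 0:
x = 0: LHS = -2·0³ - 2·0² - 2·0 = 0; 0 < 0 — FAILS

Because a single integer refutes it, the statement is false.

Answer: False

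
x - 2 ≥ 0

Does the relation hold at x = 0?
x = 0: LHS = 0 - 2 = -2; -2 ≥ 0 — FAILS

The relation fails at x = 0, so x = 0 is a counterexample.

Answer: No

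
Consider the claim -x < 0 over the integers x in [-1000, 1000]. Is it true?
The claim fails at x = 0:
x = 0: LHS = -0 = 0; 0 < 0 — FAILS

Because a single integer refutes it, the statement is false.

Answer: False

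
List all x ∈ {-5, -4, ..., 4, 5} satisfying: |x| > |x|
Over all integers in [-5, 5], LHS − RHS is largest at x = 0, where it equals 0:
x = 0: LHS = |0| = 0, RHS = |0| = 0; 0 > 0 — FAILS
At the ends of the range:
x = -5: LHS = |-5| = 5, RHS = |-5| = 5; 5 > 5 — FAILS
x = 5: LHS = |5| = 5, RHS = |5| = 5; 5 > 5 — FAILS
Hence LHS − RHS is never positive, i.e. LHS ≤ RHS throughout, so the claimed relation (>) fails for every integer in [-5, 5].

Answer: None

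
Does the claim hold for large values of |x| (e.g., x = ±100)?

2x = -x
x = 100: LHS = 2·100 = 200; 200 = -100 — FAILS
x = -100: LHS = 2·(-100) = -200, RHS = -(-100) = 100; -200 = 100 — FAILS

Answer: No, fails for both x = 100 and x = -100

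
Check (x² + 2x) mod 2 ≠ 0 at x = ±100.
x = 100: LHS = (100² + 2·100) mod 2 = 10200 mod 2 = 0; 0 ≠ 0 — FAILS
x = -100: LHS = ((-100)² + 2·(-100)) mod 2 = 9800 mod 2 = 0; 0 ≠ 0 — FAILS

Answer: No, fails for both x = 100 and x = -100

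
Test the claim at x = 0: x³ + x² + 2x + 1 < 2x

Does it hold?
x = 0: LHS = 0³ + 0² + 2·0 + 1 = 1, RHS = 2·0 = 0; 1 < 0 — FAILS

The relation fails at x = 0, so x = 0 is a counterexample.

Answer: No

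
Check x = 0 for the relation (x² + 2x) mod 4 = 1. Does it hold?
x = 0: LHS = (0² + 2·0) mod 4 = 0 mod 4 = 0; 0 = 1 — FAILS

The relation fails at x = 0, so x = 0 is a counterexample.

Answer: No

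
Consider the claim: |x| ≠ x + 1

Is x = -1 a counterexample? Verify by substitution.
Substitute x = -1 into the relation:
x = -1: LHS = |-1| = 1, RHS = (-1) + 1 = 0; 1 ≠ 0 — holds

The relation holds at x = -1, so it is not a counterexample.

Answer: No, x = -1 is not a counterexample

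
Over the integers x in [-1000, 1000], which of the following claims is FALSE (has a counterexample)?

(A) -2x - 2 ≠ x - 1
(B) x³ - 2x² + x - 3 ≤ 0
(A) Track d = LHS − RHS over the integers in [-1000, 1000]. Equality would need d = 0, but d changes sign only between consecutive integers, jumping over 0:
x = -1: LHS = -2·(-1) - 2 = 0, RHS = (-1) - 1 = -2; 0 ≠ -2 — holds  (d = 2)
x = 0: LHS = -2·0 - 2 = -2, RHS = 0 - 1 = -1; -2 ≠ -1 — holds  (d = -1)
Away from these crossings d keeps a constant sign, and checking every integer in [-1000, 1000] confirms d ≠ 0 throughout. Hence the two sides are never equal, so the relation holds for every integer in [-1000, 1000].

(B) x = 3: LHS = 3³ - 2·3² + 3 - 3 = 9; 9 ≤ 0 — FAILS

Only (B) has a counterexample.

Answer: B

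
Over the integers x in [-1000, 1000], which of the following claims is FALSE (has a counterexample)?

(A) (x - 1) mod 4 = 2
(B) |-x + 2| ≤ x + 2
(A) x = 0: LHS = (0 - 1) mod 4 = (-1) mod 4 = 3; 3 = 2 — FAILS
(B) x = -1: LHS = |-(-1) + 2| = |3| = 3, RHS = (-1) + 2 = 1; 3 ≤ 1 — FAILS

Answer: Both A and B are false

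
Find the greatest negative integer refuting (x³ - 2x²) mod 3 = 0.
Testing negative integers from -1 downward:
x = -1: LHS = ((-1)³ - 2·(-1)²) mod 3 = (-3) mod 3 = 0; 0 = 0 — holds
x = -2: LHS = ((-2)³ - 2·(-2)²) mod 3 = (-16) mod 3 = 2; 2 = 0 — FAILS  ← closest negative counterexample to 0

Answer: x = -2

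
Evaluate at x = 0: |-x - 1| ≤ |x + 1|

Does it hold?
x = 0: LHS = |-0 - 1| = |-1| = 1, RHS = |0 + 1| = |1| = 1; 1 ≤ 1 — holds

The relation is satisfied at x = 0.

Answer: Yes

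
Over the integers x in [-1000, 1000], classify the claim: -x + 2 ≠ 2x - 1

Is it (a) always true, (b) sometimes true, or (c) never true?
Holds at x = 0: LHS = -0 + 2 = 2, RHS = 2·0 - 1 = -1; 2 ≠ -1 — holds
Fails at x = 1: LHS = -1 + 2 = 1, RHS = 2·1 - 1 = 1; 1 ≠ 1 — FAILS
It is satisfied by some integers in the range but not all.

Answer: Sometimes true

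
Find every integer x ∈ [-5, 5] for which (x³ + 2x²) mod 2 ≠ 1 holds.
Holds for: {-4, -2, 0, 2, 4}
Fails for: {-5, -3, -1, 1, 3, 5}

Answer: {-4, -2, 0, 2, 4}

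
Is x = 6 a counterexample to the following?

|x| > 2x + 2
Substitute x = 6 into the relation:
x = 6: LHS = |6| = 6, RHS = 2·6 + 2 = 14; 6 > 14 — FAILS

Since the claim fails at x = 6, this value is a counterexample.

Answer: Yes, x = 6 is a counterexample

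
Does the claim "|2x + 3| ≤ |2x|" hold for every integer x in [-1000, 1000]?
The claim fails at x = 0:
x = 0: LHS = |2·0 + 3| = |3| = 3, RHS = |2·0| = |0| = 0; 3 ≤ 0 — FAILS

Because a single integer refutes it, the statement is false.

Answer: False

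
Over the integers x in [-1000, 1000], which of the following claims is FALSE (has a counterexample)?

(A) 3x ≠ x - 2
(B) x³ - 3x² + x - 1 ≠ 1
(A) x = -1: LHS = 3·(-1) = -3, RHS = (-1) - 2 = -3; -3 ≠ -3 — FAILS

(B) Track d = LHS − RHS over the integers in [-1000, 1000]. Equality would need d = 0, but d changes sign only between consecutive integers, jumping over 0:
x = 2: LHS = 2³ - 3·2² + 2 - 1 = -3; -3 ≠ 1 — holds  (d = -4)
x = 3: LHS = 3³ - 3·3² + 3 - 1 = 2; 2 ≠ 1 — holds  (d = 1)
Away from these crossings d keeps a constant sign, and checking every integer in [-1000, 1000] confirms d ≠ 0 throughout. Hence the two sides are never equal, so the relation holds for every integer in [-1000, 1000].

Only (A) has a counterexample.

Answer: A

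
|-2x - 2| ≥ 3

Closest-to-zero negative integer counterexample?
Testing negative integers from -1 downward:
x = -1: LHS = |-2·(-1) - 2| = |0| = 0; 0 ≥ 3 — FAILS  ← closest negative counterexample to 0

Answer: x = -1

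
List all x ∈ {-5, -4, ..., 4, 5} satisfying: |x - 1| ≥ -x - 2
Over all integers in [-5, 5], LHS − RHS is smallest at x = 0, where it equals 3:
x = 0: LHS = |0 - 1| = |-1| = 1, RHS = -0 - 2 = -2; 1 ≥ -2 — holds
At the ends of the range:
x = -5: LHS = |(-5) - 1| = |-6| = 6, RHS = -(-5) - 2 = 3; 6 ≥ 3 — holds
x = 5: LHS = |5 - 1| = |4| = 4, RHS = -5 - 2 = -7; 4 ≥ -7 — holds
Hence LHS − RHS is never negative, i.e. LHS ≥ RHS throughout, so the relation holds for every integer in [-5, 5].

Answer: All integers in [-5, 5]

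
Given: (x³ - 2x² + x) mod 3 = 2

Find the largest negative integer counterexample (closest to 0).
Testing negative integers from -1 downward:
x = -1: LHS = ((-1)³ - 2·(-1)² + (-1)) mod 3 = (-4) mod 3 = 2; 2 = 2 — holds
x = -2: LHS = ((-2)³ - 2·(-2)² + (-2)) mod 3 = (-18) mod 3 = 0; 0 = 2 — FAILS  ← closest negative counterexample to 0

Answer: x = -2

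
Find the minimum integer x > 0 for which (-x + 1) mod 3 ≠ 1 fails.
Testing positive integers:
x = 1: LHS = (-1 + 1) mod 3 = 0 mod 3 = 0; 0 ≠ 1 — holds
x = 2: LHS = (-2 + 1) mod 3 = (-1) mod 3 = 2; 2 ≠ 1 — holds
x = 3: LHS = (-3 + 1) mod 3 = (-2) mod 3 = 1; 1 ≠ 1 — FAILS  ← smallest positive counterexample

Answer: x = 3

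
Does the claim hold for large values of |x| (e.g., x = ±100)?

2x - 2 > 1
x = 100: LHS = 2·100 - 2 = 198; 198 > 1 — holds
x = -100: LHS = 2·(-100) - 2 = -202; -202 > 1 — FAILS

Answer: Partially: holds for x = 100, fails for x = -100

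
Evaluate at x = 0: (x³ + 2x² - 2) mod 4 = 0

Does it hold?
x = 0: LHS = (0³ + 2·0² - 2) mod 4 = (-2) mod 4 = 2; 2 = 0 — FAILS

The relation fails at x = 0, so x = 0 is a counterexample.

Answer: No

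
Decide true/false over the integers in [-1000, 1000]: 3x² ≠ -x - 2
Over all integers in [-1000, 1000], LHS − RHS is always positive; it is smallest at x = 0, where it equals 2:
x = 0: LHS = 3·0² = 0, RHS = -0 - 2 = -2; 0 ≠ -2 — holds
At the ends of the range:
x = -1000: LHS = 3·(-1000)² = 3000000, RHS = -(-1000) - 2 = 998; 3000000 ≠ 998 — holds
x = 1000: LHS = 3·1000² = 3000000, RHS = -1000 - 2 = -1002; 3000000 ≠ -1002 — holds
Hence LHS − RHS is never 0, i.e. the two sides are never equal, so the relation holds for every integer in [-1000, 1000].

No counterexample exists.

Answer: True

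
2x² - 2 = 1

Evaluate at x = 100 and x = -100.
x = 100: LHS = 2·100² - 2 = 19998; 19998 = 1 — FAILS
x = -100: LHS = 2·(-100)² - 2 = 19998; 19998 = 1 — FAILS

Answer: No, fails for both x = 100 and x = -100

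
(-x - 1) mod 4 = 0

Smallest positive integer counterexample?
Testing positive integers:
x = 1: LHS = (-1 - 1) mod 4 = (-2) mod 4 = 2; 2 = 0 — FAILS  ← smallest positive counterexample

Answer: x = 1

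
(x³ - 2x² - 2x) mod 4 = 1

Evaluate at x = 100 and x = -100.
x = 100: LHS = (100³ - 2·100² - 2·100) mod 4 = 979800 mod 4 = 0; 0 = 1 — FAILS
x = -100: LHS = ((-100)³ - 2·(-100)² - 2·(-100)) mod 4 = (-1019800) mod 4 = 0; 0 = 1 — FAILS

Answer: No, fails for both x = 100 and x = -100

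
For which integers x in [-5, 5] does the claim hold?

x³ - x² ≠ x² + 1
Track d = LHS − RHS over the integers in [-5, 5]. Equality would need d = 0, but d changes sign only between consecutive integers, jumping over 0:
x = 2: LHS = 2³ - 2² = 4, RHS = 2² + 1 = 5; 4 ≠ 5 — holds  (d = -1)
x = 3: LHS = 3³ - 3² = 18, RHS = 3² + 1 = 10; 18 ≠ 10 — holds  (d = 8)
Away from these crossings d keeps a constant sign, and checking every integer in [-5, 5] confirms d ≠ 0 throughout. Hence the two sides are never equal, so the relation holds for every integer in [-5, 5].

Answer: All integers in [-5, 5]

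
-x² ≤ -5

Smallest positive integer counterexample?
Testing positive integers:
x = 1: LHS = -1² = -1; -1 ≤ -5 — FAILS  ← smallest positive counterexample

Answer: x = 1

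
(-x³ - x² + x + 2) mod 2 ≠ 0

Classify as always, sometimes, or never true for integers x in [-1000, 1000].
Holds at x = 1: LHS = (-1³ - 1² + 1 + 2) mod 2 = 1 mod 2 = 1; 1 ≠ 0 — holds
Fails at x = 0: LHS = (-0³ - 0² + 0 + 2) mod 2 = 2 mod 2 = 0; 0 ≠ 0 — FAILS
It is satisfied by some integers in the range but not all.

Answer: Sometimes true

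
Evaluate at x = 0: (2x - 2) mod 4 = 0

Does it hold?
x = 0: LHS = (2·0 - 2) mod 4 = (-2) mod 4 = 2; 2 = 0 — FAILS

The relation fails at x = 0, so x = 0 is a counterexample.

Answer: No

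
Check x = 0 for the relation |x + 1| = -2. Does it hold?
x = 0: LHS = |0 + 1| = |1| = 1; 1 = -2 — FAILS

The relation fails at x = 0, so x = 0 is a counterexample.

Answer: No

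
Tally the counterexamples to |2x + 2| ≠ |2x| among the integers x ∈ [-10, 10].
Track d = LHS − RHS over the integers in [-10, 10]. Equality would need d = 0, but d changes sign only between consecutive integers, jumping over 0:
x = -1: LHS = |2·(-1) + 2| = |0| = 0, RHS = |2·(-1)| = |-2| = 2; 0 ≠ 2 — holds  (d = -2)
x = 0: LHS = |2·0 + 2| = |2| = 2, RHS = |2·0| = |0| = 0; 2 ≠ 0 — holds  (d = 2)
Away from these crossings d keeps a constant sign, and checking every integer in [-10, 10] confirms d ≠ 0 throughout. Hence the two sides are never equal, so the relation holds for every integer in [-10, 10].

No counterexample appears in that range.

Answer: 0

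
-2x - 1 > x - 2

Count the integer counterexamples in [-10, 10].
Counterexamples in [-10, 10]: {1, 2, 3, 4, 5, 6, 7, 8, 9, 10}.

Counting them gives 10 values.

Answer: 10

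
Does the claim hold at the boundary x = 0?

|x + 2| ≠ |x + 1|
x = 0: LHS = |0 + 2| = |2| = 2, RHS = |0 + 1| = |1| = 1; 2 ≠ 1 — holds

The relation is satisfied at x = 0.

Answer: Yes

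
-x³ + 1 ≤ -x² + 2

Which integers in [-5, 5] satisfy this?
Holds for: {0, 1, 2, 3, 4, 5}
Fails for: {-5, -4, -3, -2, -1}

Answer: {0, 1, 2, 3, 4, 5}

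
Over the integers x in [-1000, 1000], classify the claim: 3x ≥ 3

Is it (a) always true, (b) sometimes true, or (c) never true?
Holds at x = 1: LHS = 3·1 = 3; 3 ≥ 3 — holds
Fails at x = 0: LHS = 3·0 = 0; 0 ≥ 3 — FAILS
It is satisfied by some integers in the range but not all.

Answer: Sometimes true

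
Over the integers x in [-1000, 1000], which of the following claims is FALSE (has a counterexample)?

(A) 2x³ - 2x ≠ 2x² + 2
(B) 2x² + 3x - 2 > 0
(A) Track d = LHS − RHS over the integers in [-1000, 1000]. Equality would need d = 0, but d changes sign only between consecutive integers, jumping over 0:
x = 1: LHS = 2·1³ - 2·1 = 0, RHS = 2·1² + 2 = 4; 0 ≠ 4 — holds  (d = -4)
x = 2: LHS = 2·2³ - 2·2 = 12, RHS = 2·2² + 2 = 10; 12 ≠ 10 — holds  (d = 2)
Away from these crossings d keeps a constant sign, and checking every integer in [-1000, 1000] confirms d ≠ 0 throughout. Hence the two sides are never equal, so the relation holds for every integer in [-1000, 1000].

(B) x = 0: LHS = 2·0² + 3·0 - 2 = -2; -2 > 0 — FAILS

Only (B) has a counterexample.

Answer: B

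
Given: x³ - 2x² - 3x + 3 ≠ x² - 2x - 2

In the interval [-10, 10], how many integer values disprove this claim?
Track d = LHS − RHS over the integers in [-10, 10]. Equality would need d = 0, but d changes sign only between consecutive integers, jumping over 0:
x = -2: LHS = (-2)³ - 2·(-2)² - 3·(-2) + 3 = -7, RHS = (-2)² - 2·(-2) - 2 = 6; -7 ≠ 6 — holds  (d = -13)
x = -1: LHS = (-1)³ - 2·(-1)² - 3·(-1) + 3 = 3, RHS = (-1)² - 2·(-1) - 2 = 1; 3 ≠ 1 — holds  (d = 2)
x = 1: LHS = 1³ - 2·1² - 3·1 + 3 = -1, RHS = 1² - 2·1 - 2 = -3; -1 ≠ -3 — holds  (d = 2)
x = 2: LHS = 2³ - 2·2² - 3·2 + 3 = -3, RHS = 2² - 2·2 - 2 = -2; -3 ≠ -2 — holds  (d = -1)
x = 2: LHS = 2³ - 2·2² - 3·2 + 3 = -3, RHS = 2² - 2·2 - 2 = -2; -3 ≠ -2 — holds  (d = -1)
x = 3: LHS = 3³ - 2·3² - 3·3 + 3 = 3, RHS = 3² - 2·3 - 2 = 1; 3 ≠ 1 — holds  (d = 2)
Away from these crossings d keeps a constant sign, and checking every integer in [-10, 10] confirms d ≠ 0 throughout. Hence the two sides are never equal, so the relation holds for every integer in [-10, 10].

No counterexample appears in that range.

Answer: 0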